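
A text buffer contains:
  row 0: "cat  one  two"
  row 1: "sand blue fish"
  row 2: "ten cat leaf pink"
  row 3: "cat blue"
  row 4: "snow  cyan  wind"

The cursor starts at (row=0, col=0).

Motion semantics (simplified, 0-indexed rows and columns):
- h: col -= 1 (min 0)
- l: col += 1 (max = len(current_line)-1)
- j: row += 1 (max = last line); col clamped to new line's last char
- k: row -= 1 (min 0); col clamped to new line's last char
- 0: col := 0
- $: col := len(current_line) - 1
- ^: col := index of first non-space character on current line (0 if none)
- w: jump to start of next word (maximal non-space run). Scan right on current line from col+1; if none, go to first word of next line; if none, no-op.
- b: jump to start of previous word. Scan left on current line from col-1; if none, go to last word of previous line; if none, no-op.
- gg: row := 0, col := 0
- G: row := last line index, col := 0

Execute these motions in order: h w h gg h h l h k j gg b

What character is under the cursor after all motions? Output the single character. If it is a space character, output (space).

Answer: c

Derivation:
After 1 (h): row=0 col=0 char='c'
After 2 (w): row=0 col=5 char='o'
After 3 (h): row=0 col=4 char='_'
After 4 (gg): row=0 col=0 char='c'
After 5 (h): row=0 col=0 char='c'
After 6 (h): row=0 col=0 char='c'
After 7 (l): row=0 col=1 char='a'
After 8 (h): row=0 col=0 char='c'
After 9 (k): row=0 col=0 char='c'
After 10 (j): row=1 col=0 char='s'
After 11 (gg): row=0 col=0 char='c'
After 12 (b): row=0 col=0 char='c'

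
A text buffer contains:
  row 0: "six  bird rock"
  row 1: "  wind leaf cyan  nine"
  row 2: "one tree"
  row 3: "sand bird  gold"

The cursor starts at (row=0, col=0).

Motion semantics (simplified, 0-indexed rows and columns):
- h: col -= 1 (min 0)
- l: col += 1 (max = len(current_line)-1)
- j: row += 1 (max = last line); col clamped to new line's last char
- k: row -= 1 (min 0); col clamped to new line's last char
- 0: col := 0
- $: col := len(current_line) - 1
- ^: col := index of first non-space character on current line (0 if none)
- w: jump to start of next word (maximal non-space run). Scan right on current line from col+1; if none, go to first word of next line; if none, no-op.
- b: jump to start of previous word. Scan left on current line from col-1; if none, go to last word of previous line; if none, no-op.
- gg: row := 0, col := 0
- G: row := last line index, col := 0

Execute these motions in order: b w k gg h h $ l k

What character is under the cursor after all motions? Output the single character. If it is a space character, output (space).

After 1 (b): row=0 col=0 char='s'
After 2 (w): row=0 col=5 char='b'
After 3 (k): row=0 col=5 char='b'
After 4 (gg): row=0 col=0 char='s'
After 5 (h): row=0 col=0 char='s'
After 6 (h): row=0 col=0 char='s'
After 7 ($): row=0 col=13 char='k'
After 8 (l): row=0 col=13 char='k'
After 9 (k): row=0 col=13 char='k'

Answer: k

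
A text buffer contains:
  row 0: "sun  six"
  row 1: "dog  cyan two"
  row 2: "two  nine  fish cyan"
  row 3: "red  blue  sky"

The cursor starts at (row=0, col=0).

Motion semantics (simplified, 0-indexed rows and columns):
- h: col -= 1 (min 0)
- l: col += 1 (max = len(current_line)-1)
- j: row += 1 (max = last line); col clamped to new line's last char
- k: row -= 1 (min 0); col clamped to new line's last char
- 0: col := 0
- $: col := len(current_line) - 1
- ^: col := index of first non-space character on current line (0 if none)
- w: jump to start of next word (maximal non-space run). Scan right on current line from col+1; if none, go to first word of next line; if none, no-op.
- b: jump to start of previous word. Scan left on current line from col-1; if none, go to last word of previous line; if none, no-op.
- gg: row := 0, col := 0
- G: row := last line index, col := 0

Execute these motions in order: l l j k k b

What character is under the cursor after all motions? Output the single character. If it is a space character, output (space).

After 1 (l): row=0 col=1 char='u'
After 2 (l): row=0 col=2 char='n'
After 3 (j): row=1 col=2 char='g'
After 4 (k): row=0 col=2 char='n'
After 5 (k): row=0 col=2 char='n'
After 6 (b): row=0 col=0 char='s'

Answer: s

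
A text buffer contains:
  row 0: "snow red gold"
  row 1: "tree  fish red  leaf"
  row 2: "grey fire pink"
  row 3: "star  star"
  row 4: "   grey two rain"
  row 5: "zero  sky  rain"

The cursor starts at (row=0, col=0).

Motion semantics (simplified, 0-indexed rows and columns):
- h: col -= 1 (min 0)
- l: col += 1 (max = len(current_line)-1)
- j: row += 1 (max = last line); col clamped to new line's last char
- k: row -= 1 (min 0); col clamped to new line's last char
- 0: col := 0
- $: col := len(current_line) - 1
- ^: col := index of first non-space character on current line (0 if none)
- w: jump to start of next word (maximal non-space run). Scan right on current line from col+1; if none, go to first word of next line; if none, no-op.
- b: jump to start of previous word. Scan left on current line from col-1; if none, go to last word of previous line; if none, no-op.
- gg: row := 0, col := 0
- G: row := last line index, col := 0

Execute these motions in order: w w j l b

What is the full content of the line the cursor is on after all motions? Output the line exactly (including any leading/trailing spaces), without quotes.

After 1 (w): row=0 col=5 char='r'
After 2 (w): row=0 col=9 char='g'
After 3 (j): row=1 col=9 char='h'
After 4 (l): row=1 col=10 char='_'
After 5 (b): row=1 col=6 char='f'

Answer: tree  fish red  leaf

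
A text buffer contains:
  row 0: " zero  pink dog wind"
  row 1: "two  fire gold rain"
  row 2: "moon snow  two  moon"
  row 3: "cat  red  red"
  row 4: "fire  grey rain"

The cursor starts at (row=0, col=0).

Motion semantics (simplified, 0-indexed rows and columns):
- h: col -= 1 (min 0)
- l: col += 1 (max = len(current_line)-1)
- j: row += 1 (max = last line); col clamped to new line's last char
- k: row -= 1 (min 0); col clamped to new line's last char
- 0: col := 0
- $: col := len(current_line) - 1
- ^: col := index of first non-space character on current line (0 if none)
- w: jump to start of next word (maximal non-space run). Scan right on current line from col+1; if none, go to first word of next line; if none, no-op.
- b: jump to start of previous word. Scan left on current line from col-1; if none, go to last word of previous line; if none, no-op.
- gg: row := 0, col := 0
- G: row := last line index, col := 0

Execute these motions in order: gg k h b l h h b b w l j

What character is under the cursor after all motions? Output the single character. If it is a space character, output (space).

Answer: o

Derivation:
After 1 (gg): row=0 col=0 char='_'
After 2 (k): row=0 col=0 char='_'
After 3 (h): row=0 col=0 char='_'
After 4 (b): row=0 col=0 char='_'
After 5 (l): row=0 col=1 char='z'
After 6 (h): row=0 col=0 char='_'
After 7 (h): row=0 col=0 char='_'
After 8 (b): row=0 col=0 char='_'
After 9 (b): row=0 col=0 char='_'
After 10 (w): row=0 col=1 char='z'
After 11 (l): row=0 col=2 char='e'
After 12 (j): row=1 col=2 char='o'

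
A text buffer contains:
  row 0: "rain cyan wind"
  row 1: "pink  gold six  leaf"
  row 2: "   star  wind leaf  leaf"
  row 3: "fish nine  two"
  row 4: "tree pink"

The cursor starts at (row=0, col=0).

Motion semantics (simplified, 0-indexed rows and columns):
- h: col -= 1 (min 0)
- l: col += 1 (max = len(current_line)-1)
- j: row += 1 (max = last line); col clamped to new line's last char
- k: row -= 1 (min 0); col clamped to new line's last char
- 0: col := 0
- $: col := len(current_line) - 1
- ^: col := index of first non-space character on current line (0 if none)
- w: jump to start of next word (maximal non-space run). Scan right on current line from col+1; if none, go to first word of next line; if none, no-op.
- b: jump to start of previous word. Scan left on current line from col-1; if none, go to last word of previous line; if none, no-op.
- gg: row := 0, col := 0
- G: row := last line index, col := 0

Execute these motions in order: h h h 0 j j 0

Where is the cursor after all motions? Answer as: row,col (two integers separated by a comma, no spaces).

After 1 (h): row=0 col=0 char='r'
After 2 (h): row=0 col=0 char='r'
After 3 (h): row=0 col=0 char='r'
After 4 (0): row=0 col=0 char='r'
After 5 (j): row=1 col=0 char='p'
After 6 (j): row=2 col=0 char='_'
After 7 (0): row=2 col=0 char='_'

Answer: 2,0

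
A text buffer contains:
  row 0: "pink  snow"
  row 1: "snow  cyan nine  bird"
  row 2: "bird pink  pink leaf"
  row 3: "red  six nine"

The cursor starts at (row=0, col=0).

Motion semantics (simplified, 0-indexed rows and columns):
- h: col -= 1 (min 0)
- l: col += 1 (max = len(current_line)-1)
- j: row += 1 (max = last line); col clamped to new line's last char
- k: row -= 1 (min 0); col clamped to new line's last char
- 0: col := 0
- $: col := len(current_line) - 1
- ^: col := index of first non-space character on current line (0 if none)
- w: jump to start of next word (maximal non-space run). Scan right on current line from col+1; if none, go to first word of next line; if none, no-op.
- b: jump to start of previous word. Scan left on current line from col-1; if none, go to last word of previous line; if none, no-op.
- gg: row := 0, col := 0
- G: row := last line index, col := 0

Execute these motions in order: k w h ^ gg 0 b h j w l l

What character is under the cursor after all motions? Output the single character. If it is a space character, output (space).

After 1 (k): row=0 col=0 char='p'
After 2 (w): row=0 col=6 char='s'
After 3 (h): row=0 col=5 char='_'
After 4 (^): row=0 col=0 char='p'
After 5 (gg): row=0 col=0 char='p'
After 6 (0): row=0 col=0 char='p'
After 7 (b): row=0 col=0 char='p'
After 8 (h): row=0 col=0 char='p'
After 9 (j): row=1 col=0 char='s'
After 10 (w): row=1 col=6 char='c'
After 11 (l): row=1 col=7 char='y'
After 12 (l): row=1 col=8 char='a'

Answer: a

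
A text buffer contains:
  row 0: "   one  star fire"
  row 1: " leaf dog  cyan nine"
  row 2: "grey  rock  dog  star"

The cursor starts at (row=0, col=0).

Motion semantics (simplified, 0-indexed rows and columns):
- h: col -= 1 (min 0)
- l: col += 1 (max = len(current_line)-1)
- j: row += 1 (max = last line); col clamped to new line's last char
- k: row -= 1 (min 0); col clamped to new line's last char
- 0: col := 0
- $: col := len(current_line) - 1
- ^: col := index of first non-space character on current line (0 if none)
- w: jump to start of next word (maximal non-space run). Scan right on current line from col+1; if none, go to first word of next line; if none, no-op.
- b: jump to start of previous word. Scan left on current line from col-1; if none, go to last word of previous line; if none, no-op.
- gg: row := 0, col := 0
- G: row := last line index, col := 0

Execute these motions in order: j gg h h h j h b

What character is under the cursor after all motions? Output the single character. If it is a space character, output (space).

Answer: f

Derivation:
After 1 (j): row=1 col=0 char='_'
After 2 (gg): row=0 col=0 char='_'
After 3 (h): row=0 col=0 char='_'
After 4 (h): row=0 col=0 char='_'
After 5 (h): row=0 col=0 char='_'
After 6 (j): row=1 col=0 char='_'
After 7 (h): row=1 col=0 char='_'
After 8 (b): row=0 col=13 char='f'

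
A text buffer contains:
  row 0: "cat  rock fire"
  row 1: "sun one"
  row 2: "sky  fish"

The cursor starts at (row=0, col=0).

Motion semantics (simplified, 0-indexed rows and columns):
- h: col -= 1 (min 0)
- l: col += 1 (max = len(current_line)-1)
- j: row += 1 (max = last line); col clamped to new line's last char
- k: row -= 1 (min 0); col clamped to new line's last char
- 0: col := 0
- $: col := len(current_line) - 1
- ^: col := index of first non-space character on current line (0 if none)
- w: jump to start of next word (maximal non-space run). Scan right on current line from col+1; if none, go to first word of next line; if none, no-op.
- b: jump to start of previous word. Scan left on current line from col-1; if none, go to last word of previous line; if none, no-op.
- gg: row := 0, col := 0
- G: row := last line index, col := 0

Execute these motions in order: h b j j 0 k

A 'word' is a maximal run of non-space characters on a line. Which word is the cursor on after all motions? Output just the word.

After 1 (h): row=0 col=0 char='c'
After 2 (b): row=0 col=0 char='c'
After 3 (j): row=1 col=0 char='s'
After 4 (j): row=2 col=0 char='s'
After 5 (0): row=2 col=0 char='s'
After 6 (k): row=1 col=0 char='s'

Answer: sun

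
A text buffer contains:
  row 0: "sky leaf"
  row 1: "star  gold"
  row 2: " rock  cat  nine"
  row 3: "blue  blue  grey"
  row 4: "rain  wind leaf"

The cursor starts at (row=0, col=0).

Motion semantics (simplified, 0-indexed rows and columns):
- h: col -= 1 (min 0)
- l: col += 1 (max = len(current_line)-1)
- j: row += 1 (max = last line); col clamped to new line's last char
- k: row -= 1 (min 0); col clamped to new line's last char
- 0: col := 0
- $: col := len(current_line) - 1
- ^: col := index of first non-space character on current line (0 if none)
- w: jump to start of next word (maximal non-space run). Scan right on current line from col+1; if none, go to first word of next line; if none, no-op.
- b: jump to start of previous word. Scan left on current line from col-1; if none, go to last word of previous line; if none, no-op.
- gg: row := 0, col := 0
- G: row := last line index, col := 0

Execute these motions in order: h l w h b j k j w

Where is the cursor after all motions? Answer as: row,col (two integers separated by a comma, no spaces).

After 1 (h): row=0 col=0 char='s'
After 2 (l): row=0 col=1 char='k'
After 3 (w): row=0 col=4 char='l'
After 4 (h): row=0 col=3 char='_'
After 5 (b): row=0 col=0 char='s'
After 6 (j): row=1 col=0 char='s'
After 7 (k): row=0 col=0 char='s'
After 8 (j): row=1 col=0 char='s'
After 9 (w): row=1 col=6 char='g'

Answer: 1,6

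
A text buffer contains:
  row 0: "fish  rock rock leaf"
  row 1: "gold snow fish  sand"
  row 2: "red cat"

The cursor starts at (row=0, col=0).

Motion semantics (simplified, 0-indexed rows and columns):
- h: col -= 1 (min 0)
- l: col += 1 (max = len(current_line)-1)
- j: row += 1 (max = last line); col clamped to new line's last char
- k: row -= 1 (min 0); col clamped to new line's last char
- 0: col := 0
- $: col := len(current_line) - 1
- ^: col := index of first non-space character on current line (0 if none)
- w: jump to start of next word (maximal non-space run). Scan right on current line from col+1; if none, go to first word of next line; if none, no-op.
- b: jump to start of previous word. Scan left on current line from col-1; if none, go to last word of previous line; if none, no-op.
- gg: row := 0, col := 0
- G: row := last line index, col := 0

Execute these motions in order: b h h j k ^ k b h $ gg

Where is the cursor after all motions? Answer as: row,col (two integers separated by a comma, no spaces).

Answer: 0,0

Derivation:
After 1 (b): row=0 col=0 char='f'
After 2 (h): row=0 col=0 char='f'
After 3 (h): row=0 col=0 char='f'
After 4 (j): row=1 col=0 char='g'
After 5 (k): row=0 col=0 char='f'
After 6 (^): row=0 col=0 char='f'
After 7 (k): row=0 col=0 char='f'
After 8 (b): row=0 col=0 char='f'
After 9 (h): row=0 col=0 char='f'
After 10 ($): row=0 col=19 char='f'
After 11 (gg): row=0 col=0 char='f'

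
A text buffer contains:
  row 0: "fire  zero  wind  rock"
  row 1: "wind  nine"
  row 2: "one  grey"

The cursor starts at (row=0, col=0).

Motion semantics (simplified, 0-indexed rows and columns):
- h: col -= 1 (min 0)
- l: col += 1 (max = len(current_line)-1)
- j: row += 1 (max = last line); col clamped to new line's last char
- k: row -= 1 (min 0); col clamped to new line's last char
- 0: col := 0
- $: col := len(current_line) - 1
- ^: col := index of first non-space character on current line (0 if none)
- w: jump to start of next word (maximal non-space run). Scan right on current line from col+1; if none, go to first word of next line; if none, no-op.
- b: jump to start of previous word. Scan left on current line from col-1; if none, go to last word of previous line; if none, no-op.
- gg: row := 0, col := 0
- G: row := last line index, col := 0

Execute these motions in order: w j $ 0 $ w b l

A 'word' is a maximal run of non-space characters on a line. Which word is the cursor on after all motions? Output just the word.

After 1 (w): row=0 col=6 char='z'
After 2 (j): row=1 col=6 char='n'
After 3 ($): row=1 col=9 char='e'
After 4 (0): row=1 col=0 char='w'
After 5 ($): row=1 col=9 char='e'
After 6 (w): row=2 col=0 char='o'
After 7 (b): row=1 col=6 char='n'
After 8 (l): row=1 col=7 char='i'

Answer: nine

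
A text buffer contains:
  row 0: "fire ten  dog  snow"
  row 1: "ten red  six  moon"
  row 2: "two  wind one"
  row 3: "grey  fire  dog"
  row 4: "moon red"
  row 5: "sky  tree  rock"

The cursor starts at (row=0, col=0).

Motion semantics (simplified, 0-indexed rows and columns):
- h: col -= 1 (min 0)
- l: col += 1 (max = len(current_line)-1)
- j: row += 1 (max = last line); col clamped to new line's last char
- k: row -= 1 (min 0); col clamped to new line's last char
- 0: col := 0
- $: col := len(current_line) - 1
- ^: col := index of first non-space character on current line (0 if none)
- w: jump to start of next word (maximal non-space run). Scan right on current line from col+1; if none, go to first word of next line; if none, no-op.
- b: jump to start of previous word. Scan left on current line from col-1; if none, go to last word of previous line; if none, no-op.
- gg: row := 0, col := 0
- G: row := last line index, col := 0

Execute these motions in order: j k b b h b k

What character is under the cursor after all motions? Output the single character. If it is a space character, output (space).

Answer: f

Derivation:
After 1 (j): row=1 col=0 char='t'
After 2 (k): row=0 col=0 char='f'
After 3 (b): row=0 col=0 char='f'
After 4 (b): row=0 col=0 char='f'
After 5 (h): row=0 col=0 char='f'
After 6 (b): row=0 col=0 char='f'
After 7 (k): row=0 col=0 char='f'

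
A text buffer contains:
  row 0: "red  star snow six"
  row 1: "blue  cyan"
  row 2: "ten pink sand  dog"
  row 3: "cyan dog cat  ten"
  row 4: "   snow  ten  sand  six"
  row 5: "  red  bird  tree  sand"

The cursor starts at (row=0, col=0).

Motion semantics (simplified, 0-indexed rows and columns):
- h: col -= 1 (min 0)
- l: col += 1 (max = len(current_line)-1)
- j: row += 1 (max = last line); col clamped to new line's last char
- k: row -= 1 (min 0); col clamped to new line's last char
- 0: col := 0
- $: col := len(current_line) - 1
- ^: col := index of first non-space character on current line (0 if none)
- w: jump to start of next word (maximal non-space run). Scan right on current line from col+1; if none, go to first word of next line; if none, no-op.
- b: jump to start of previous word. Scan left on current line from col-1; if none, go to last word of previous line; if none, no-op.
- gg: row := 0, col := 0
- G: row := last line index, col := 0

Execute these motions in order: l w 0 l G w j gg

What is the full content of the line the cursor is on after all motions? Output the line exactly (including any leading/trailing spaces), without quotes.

Answer: red  star snow six

Derivation:
After 1 (l): row=0 col=1 char='e'
After 2 (w): row=0 col=5 char='s'
After 3 (0): row=0 col=0 char='r'
After 4 (l): row=0 col=1 char='e'
After 5 (G): row=5 col=0 char='_'
After 6 (w): row=5 col=2 char='r'
After 7 (j): row=5 col=2 char='r'
After 8 (gg): row=0 col=0 char='r'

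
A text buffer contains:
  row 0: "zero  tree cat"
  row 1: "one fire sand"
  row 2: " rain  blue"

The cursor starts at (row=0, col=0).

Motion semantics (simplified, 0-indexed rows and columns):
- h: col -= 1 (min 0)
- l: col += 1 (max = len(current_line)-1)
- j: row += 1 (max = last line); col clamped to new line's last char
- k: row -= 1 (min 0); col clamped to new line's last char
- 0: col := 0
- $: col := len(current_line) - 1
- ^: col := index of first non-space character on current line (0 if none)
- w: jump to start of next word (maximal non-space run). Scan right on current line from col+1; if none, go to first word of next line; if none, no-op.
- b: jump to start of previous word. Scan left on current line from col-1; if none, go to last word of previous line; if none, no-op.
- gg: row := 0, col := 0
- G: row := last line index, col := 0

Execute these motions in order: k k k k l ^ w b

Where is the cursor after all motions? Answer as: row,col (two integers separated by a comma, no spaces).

Answer: 0,0

Derivation:
After 1 (k): row=0 col=0 char='z'
After 2 (k): row=0 col=0 char='z'
After 3 (k): row=0 col=0 char='z'
After 4 (k): row=0 col=0 char='z'
After 5 (l): row=0 col=1 char='e'
After 6 (^): row=0 col=0 char='z'
After 7 (w): row=0 col=6 char='t'
After 8 (b): row=0 col=0 char='z'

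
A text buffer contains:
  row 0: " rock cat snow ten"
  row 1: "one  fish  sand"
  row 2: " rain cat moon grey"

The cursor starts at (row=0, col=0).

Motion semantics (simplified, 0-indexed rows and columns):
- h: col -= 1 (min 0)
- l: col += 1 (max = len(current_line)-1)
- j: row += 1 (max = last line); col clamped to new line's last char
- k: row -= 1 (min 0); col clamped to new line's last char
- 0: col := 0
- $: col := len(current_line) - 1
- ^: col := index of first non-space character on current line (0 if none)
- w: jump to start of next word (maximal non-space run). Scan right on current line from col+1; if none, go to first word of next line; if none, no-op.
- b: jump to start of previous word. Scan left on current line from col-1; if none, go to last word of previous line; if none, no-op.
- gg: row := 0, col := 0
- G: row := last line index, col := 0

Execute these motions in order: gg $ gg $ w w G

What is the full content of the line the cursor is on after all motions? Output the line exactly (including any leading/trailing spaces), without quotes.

After 1 (gg): row=0 col=0 char='_'
After 2 ($): row=0 col=17 char='n'
After 3 (gg): row=0 col=0 char='_'
After 4 ($): row=0 col=17 char='n'
After 5 (w): row=1 col=0 char='o'
After 6 (w): row=1 col=5 char='f'
After 7 (G): row=2 col=0 char='_'

Answer:  rain cat moon grey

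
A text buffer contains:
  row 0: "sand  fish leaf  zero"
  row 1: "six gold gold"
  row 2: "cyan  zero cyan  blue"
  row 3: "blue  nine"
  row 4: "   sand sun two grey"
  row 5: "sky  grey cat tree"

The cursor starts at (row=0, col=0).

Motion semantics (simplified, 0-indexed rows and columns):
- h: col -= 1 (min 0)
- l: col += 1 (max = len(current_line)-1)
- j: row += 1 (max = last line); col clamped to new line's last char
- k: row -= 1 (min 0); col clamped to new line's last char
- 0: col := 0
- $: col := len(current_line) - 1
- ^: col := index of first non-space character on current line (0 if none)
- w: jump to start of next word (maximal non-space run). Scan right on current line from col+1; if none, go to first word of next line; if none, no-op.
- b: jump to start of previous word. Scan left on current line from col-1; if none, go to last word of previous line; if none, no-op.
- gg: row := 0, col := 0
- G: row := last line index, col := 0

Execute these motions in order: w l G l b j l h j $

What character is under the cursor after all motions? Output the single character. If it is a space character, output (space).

Answer: e

Derivation:
After 1 (w): row=0 col=6 char='f'
After 2 (l): row=0 col=7 char='i'
After 3 (G): row=5 col=0 char='s'
After 4 (l): row=5 col=1 char='k'
After 5 (b): row=5 col=0 char='s'
After 6 (j): row=5 col=0 char='s'
After 7 (l): row=5 col=1 char='k'
After 8 (h): row=5 col=0 char='s'
After 9 (j): row=5 col=0 char='s'
After 10 ($): row=5 col=17 char='e'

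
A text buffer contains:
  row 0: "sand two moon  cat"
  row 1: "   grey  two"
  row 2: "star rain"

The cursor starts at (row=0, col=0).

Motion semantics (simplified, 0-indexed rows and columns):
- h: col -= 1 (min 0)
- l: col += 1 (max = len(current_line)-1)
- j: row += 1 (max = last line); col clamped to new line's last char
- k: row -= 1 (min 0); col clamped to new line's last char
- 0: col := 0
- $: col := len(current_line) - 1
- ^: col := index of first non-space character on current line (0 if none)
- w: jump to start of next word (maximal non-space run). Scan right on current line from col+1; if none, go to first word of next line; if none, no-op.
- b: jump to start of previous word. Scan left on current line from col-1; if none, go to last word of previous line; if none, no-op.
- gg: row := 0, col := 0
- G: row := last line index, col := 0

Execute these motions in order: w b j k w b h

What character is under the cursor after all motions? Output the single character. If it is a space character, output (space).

Answer: s

Derivation:
After 1 (w): row=0 col=5 char='t'
After 2 (b): row=0 col=0 char='s'
After 3 (j): row=1 col=0 char='_'
After 4 (k): row=0 col=0 char='s'
After 5 (w): row=0 col=5 char='t'
After 6 (b): row=0 col=0 char='s'
After 7 (h): row=0 col=0 char='s'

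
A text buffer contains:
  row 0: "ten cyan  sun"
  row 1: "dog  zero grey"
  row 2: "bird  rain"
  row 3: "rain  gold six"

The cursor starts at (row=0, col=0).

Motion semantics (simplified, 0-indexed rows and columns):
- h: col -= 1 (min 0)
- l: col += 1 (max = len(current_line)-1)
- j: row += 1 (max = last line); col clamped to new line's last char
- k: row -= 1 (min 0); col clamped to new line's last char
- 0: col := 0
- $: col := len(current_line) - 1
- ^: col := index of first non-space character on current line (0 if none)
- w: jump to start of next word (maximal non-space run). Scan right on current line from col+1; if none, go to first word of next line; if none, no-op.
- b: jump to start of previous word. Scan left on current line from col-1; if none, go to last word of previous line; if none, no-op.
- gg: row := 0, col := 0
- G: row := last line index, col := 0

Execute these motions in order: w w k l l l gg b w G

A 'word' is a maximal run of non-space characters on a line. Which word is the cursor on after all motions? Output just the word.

After 1 (w): row=0 col=4 char='c'
After 2 (w): row=0 col=10 char='s'
After 3 (k): row=0 col=10 char='s'
After 4 (l): row=0 col=11 char='u'
After 5 (l): row=0 col=12 char='n'
After 6 (l): row=0 col=12 char='n'
After 7 (gg): row=0 col=0 char='t'
After 8 (b): row=0 col=0 char='t'
After 9 (w): row=0 col=4 char='c'
After 10 (G): row=3 col=0 char='r'

Answer: rain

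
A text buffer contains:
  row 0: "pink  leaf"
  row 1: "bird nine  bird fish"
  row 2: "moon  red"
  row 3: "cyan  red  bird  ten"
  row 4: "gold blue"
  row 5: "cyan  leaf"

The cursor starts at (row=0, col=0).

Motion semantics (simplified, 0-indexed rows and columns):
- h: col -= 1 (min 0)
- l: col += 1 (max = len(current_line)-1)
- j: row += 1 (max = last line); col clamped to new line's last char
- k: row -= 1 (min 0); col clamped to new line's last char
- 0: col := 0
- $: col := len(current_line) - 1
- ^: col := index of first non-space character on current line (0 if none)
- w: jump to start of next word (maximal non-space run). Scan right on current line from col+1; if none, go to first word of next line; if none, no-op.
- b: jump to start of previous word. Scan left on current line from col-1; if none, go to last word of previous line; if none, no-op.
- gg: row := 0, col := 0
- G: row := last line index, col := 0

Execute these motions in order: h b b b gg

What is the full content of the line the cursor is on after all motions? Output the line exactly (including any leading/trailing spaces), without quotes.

Answer: pink  leaf

Derivation:
After 1 (h): row=0 col=0 char='p'
After 2 (b): row=0 col=0 char='p'
After 3 (b): row=0 col=0 char='p'
After 4 (b): row=0 col=0 char='p'
After 5 (gg): row=0 col=0 char='p'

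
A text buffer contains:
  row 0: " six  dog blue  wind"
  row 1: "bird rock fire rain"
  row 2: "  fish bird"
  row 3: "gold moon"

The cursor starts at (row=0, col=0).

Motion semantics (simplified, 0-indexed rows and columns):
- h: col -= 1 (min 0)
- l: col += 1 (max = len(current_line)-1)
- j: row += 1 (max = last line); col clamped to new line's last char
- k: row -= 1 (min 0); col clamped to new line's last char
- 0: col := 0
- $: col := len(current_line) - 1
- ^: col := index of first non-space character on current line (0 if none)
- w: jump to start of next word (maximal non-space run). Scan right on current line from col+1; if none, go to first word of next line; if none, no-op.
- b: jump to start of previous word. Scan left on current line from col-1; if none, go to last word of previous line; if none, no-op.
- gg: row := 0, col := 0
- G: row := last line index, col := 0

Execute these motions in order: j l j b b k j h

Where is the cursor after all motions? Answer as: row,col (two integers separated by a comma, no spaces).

Answer: 1,9

Derivation:
After 1 (j): row=1 col=0 char='b'
After 2 (l): row=1 col=1 char='i'
After 3 (j): row=2 col=1 char='_'
After 4 (b): row=1 col=15 char='r'
After 5 (b): row=1 col=10 char='f'
After 6 (k): row=0 col=10 char='b'
After 7 (j): row=1 col=10 char='f'
After 8 (h): row=1 col=9 char='_'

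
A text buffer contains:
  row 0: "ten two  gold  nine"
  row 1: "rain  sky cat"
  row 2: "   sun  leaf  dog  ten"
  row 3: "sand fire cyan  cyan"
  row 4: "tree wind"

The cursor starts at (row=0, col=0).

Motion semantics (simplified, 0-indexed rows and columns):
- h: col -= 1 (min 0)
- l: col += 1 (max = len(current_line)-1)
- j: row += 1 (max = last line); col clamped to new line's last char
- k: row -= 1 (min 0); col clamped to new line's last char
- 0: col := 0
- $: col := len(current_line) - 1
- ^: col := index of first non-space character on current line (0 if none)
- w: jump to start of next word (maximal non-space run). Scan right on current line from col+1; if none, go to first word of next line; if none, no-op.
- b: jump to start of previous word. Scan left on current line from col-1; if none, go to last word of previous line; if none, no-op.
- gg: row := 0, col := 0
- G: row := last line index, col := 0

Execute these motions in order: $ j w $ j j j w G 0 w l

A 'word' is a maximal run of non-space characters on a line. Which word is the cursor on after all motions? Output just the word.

After 1 ($): row=0 col=18 char='e'
After 2 (j): row=1 col=12 char='t'
After 3 (w): row=2 col=3 char='s'
After 4 ($): row=2 col=21 char='n'
After 5 (j): row=3 col=19 char='n'
After 6 (j): row=4 col=8 char='d'
After 7 (j): row=4 col=8 char='d'
After 8 (w): row=4 col=8 char='d'
After 9 (G): row=4 col=0 char='t'
After 10 (0): row=4 col=0 char='t'
After 11 (w): row=4 col=5 char='w'
After 12 (l): row=4 col=6 char='i'

Answer: wind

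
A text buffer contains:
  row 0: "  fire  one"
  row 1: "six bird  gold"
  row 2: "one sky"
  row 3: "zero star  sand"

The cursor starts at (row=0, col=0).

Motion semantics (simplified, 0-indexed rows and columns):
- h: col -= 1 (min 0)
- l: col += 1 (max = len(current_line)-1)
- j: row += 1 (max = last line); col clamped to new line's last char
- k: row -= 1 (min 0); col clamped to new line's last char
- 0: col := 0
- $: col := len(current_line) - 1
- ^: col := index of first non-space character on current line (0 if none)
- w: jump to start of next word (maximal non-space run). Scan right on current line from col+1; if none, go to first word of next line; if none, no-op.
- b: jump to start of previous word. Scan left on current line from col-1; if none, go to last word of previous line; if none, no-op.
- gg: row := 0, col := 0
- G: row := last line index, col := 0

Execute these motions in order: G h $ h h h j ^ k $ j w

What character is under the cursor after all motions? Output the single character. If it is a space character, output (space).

After 1 (G): row=3 col=0 char='z'
After 2 (h): row=3 col=0 char='z'
After 3 ($): row=3 col=14 char='d'
After 4 (h): row=3 col=13 char='n'
After 5 (h): row=3 col=12 char='a'
After 6 (h): row=3 col=11 char='s'
After 7 (j): row=3 col=11 char='s'
After 8 (^): row=3 col=0 char='z'
After 9 (k): row=2 col=0 char='o'
After 10 ($): row=2 col=6 char='y'
After 11 (j): row=3 col=6 char='t'
After 12 (w): row=3 col=11 char='s'

Answer: s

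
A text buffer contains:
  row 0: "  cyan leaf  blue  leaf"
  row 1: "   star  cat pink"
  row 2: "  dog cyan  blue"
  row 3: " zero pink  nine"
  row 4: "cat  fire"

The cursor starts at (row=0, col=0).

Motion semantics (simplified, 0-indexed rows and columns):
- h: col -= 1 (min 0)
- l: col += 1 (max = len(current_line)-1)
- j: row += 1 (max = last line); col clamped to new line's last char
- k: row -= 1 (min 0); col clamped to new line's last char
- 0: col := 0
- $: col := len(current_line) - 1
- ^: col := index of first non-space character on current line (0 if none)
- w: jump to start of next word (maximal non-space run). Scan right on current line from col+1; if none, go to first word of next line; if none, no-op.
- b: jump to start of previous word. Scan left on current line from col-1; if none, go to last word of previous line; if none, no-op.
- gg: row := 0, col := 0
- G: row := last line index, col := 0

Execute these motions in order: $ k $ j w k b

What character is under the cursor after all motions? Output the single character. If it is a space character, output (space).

After 1 ($): row=0 col=22 char='f'
After 2 (k): row=0 col=22 char='f'
After 3 ($): row=0 col=22 char='f'
After 4 (j): row=1 col=16 char='k'
After 5 (w): row=2 col=2 char='d'
After 6 (k): row=1 col=2 char='_'
After 7 (b): row=0 col=19 char='l'

Answer: l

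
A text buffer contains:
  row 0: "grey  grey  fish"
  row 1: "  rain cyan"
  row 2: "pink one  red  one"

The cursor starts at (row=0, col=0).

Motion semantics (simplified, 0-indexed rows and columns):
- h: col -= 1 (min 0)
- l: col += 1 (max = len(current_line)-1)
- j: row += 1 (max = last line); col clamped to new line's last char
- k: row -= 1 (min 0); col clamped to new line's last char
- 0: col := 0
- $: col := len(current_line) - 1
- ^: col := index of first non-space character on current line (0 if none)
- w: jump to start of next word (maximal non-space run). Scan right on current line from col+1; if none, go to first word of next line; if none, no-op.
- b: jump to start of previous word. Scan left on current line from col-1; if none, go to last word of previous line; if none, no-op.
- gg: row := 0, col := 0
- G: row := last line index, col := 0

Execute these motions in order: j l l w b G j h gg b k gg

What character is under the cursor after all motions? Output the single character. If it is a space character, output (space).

Answer: g

Derivation:
After 1 (j): row=1 col=0 char='_'
After 2 (l): row=1 col=1 char='_'
After 3 (l): row=1 col=2 char='r'
After 4 (w): row=1 col=7 char='c'
After 5 (b): row=1 col=2 char='r'
After 6 (G): row=2 col=0 char='p'
After 7 (j): row=2 col=0 char='p'
After 8 (h): row=2 col=0 char='p'
After 9 (gg): row=0 col=0 char='g'
After 10 (b): row=0 col=0 char='g'
After 11 (k): row=0 col=0 char='g'
After 12 (gg): row=0 col=0 char='g'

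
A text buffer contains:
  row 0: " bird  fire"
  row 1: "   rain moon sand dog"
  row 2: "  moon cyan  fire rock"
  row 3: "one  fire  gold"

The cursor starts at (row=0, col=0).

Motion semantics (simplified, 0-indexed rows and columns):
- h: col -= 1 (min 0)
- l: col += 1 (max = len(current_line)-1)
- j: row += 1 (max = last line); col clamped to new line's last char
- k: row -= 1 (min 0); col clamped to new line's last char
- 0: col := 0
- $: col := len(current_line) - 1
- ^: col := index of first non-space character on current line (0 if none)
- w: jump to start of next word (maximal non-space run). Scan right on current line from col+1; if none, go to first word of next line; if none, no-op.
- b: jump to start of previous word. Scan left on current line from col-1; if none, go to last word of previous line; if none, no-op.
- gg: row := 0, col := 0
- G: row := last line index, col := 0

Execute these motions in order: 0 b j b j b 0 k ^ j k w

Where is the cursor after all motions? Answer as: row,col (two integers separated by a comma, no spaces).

After 1 (0): row=0 col=0 char='_'
After 2 (b): row=0 col=0 char='_'
After 3 (j): row=1 col=0 char='_'
After 4 (b): row=0 col=7 char='f'
After 5 (j): row=1 col=7 char='_'
After 6 (b): row=1 col=3 char='r'
After 7 (0): row=1 col=0 char='_'
After 8 (k): row=0 col=0 char='_'
After 9 (^): row=0 col=1 char='b'
After 10 (j): row=1 col=1 char='_'
After 11 (k): row=0 col=1 char='b'
After 12 (w): row=0 col=7 char='f'

Answer: 0,7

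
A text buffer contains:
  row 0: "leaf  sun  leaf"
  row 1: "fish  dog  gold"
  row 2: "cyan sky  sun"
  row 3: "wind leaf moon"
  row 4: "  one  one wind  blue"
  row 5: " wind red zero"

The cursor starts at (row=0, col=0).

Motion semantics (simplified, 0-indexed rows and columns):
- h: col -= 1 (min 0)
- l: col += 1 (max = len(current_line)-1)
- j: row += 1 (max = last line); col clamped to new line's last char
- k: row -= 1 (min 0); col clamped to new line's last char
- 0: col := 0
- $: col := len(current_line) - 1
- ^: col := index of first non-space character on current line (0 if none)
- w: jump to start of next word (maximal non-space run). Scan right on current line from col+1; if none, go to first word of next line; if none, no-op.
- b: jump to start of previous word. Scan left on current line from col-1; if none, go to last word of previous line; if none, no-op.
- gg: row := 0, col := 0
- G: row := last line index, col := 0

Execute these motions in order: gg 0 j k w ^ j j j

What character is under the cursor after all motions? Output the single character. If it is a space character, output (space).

Answer: w

Derivation:
After 1 (gg): row=0 col=0 char='l'
After 2 (0): row=0 col=0 char='l'
After 3 (j): row=1 col=0 char='f'
After 4 (k): row=0 col=0 char='l'
After 5 (w): row=0 col=6 char='s'
After 6 (^): row=0 col=0 char='l'
After 7 (j): row=1 col=0 char='f'
After 8 (j): row=2 col=0 char='c'
After 9 (j): row=3 col=0 char='w'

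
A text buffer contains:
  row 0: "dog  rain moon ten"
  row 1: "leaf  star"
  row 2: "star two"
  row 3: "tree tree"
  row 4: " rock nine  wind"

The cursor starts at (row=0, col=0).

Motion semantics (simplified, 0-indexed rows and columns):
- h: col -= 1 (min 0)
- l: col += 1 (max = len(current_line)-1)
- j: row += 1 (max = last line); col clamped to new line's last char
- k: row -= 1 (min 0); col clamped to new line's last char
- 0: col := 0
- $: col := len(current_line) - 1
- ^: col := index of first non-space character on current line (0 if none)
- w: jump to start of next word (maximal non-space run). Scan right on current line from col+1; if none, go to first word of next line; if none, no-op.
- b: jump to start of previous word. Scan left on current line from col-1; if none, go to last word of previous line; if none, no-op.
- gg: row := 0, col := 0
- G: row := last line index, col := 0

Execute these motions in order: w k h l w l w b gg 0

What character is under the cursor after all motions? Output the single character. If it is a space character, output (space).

Answer: d

Derivation:
After 1 (w): row=0 col=5 char='r'
After 2 (k): row=0 col=5 char='r'
After 3 (h): row=0 col=4 char='_'
After 4 (l): row=0 col=5 char='r'
After 5 (w): row=0 col=10 char='m'
After 6 (l): row=0 col=11 char='o'
After 7 (w): row=0 col=15 char='t'
After 8 (b): row=0 col=10 char='m'
After 9 (gg): row=0 col=0 char='d'
After 10 (0): row=0 col=0 char='d'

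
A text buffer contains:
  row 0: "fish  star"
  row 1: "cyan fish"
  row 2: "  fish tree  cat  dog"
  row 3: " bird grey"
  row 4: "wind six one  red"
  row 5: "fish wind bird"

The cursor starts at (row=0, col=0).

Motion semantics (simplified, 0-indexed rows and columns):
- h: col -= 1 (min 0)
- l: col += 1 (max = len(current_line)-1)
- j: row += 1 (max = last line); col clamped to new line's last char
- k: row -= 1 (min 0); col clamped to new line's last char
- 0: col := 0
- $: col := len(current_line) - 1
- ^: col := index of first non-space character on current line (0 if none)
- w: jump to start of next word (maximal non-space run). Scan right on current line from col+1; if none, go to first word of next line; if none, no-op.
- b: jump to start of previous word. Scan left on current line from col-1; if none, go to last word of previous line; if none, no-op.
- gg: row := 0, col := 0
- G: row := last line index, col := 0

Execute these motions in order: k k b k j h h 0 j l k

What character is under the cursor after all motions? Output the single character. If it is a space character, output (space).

Answer: y

Derivation:
After 1 (k): row=0 col=0 char='f'
After 2 (k): row=0 col=0 char='f'
After 3 (b): row=0 col=0 char='f'
After 4 (k): row=0 col=0 char='f'
After 5 (j): row=1 col=0 char='c'
After 6 (h): row=1 col=0 char='c'
After 7 (h): row=1 col=0 char='c'
After 8 (0): row=1 col=0 char='c'
After 9 (j): row=2 col=0 char='_'
After 10 (l): row=2 col=1 char='_'
After 11 (k): row=1 col=1 char='y'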